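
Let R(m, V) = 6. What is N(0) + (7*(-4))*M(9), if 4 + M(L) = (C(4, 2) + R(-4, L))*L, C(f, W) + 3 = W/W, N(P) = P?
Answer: -896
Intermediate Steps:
C(f, W) = -2 (C(f, W) = -3 + W/W = -3 + 1 = -2)
M(L) = -4 + 4*L (M(L) = -4 + (-2 + 6)*L = -4 + 4*L)
N(0) + (7*(-4))*M(9) = 0 + (7*(-4))*(-4 + 4*9) = 0 - 28*(-4 + 36) = 0 - 28*32 = 0 - 896 = -896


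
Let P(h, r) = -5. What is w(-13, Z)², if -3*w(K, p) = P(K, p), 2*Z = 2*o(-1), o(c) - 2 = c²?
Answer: 25/9 ≈ 2.7778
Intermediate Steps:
o(c) = 2 + c²
Z = 3 (Z = (2*(2 + (-1)²))/2 = (2*(2 + 1))/2 = (2*3)/2 = (½)*6 = 3)
w(K, p) = 5/3 (w(K, p) = -⅓*(-5) = 5/3)
w(-13, Z)² = (5/3)² = 25/9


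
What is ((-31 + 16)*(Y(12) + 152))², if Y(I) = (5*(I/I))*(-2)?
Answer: 4536900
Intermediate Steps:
Y(I) = -10 (Y(I) = (5*1)*(-2) = 5*(-2) = -10)
((-31 + 16)*(Y(12) + 152))² = ((-31 + 16)*(-10 + 152))² = (-15*142)² = (-2130)² = 4536900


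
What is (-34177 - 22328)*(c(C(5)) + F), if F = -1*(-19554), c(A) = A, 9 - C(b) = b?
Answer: -1105124790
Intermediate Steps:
C(b) = 9 - b
F = 19554
(-34177 - 22328)*(c(C(5)) + F) = (-34177 - 22328)*((9 - 1*5) + 19554) = -56505*((9 - 5) + 19554) = -56505*(4 + 19554) = -56505*19558 = -1105124790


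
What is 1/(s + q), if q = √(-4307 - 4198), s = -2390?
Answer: -478/1144121 - 9*I*√105/5720605 ≈ -0.00041779 - 1.6121e-5*I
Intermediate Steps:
q = 9*I*√105 (q = √(-8505) = 9*I*√105 ≈ 92.223*I)
1/(s + q) = 1/(-2390 + 9*I*√105)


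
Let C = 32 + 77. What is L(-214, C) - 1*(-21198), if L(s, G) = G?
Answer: 21307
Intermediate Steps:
C = 109
L(-214, C) - 1*(-21198) = 109 - 1*(-21198) = 109 + 21198 = 21307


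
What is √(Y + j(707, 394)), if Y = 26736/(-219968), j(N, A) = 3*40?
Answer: 3*√629386877/6874 ≈ 10.949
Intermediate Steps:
j(N, A) = 120
Y = -1671/13748 (Y = 26736*(-1/219968) = -1671/13748 ≈ -0.12154)
√(Y + j(707, 394)) = √(-1671/13748 + 120) = √(1648089/13748) = 3*√629386877/6874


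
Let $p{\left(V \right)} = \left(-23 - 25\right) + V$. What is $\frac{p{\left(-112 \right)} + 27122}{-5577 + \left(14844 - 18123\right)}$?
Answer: $- \frac{13481}{4428} \approx -3.0445$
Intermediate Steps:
$p{\left(V \right)} = -48 + V$
$\frac{p{\left(-112 \right)} + 27122}{-5577 + \left(14844 - 18123\right)} = \frac{\left(-48 - 112\right) + 27122}{-5577 + \left(14844 - 18123\right)} = \frac{-160 + 27122}{-5577 - 3279} = \frac{26962}{-8856} = 26962 \left(- \frac{1}{8856}\right) = - \frac{13481}{4428}$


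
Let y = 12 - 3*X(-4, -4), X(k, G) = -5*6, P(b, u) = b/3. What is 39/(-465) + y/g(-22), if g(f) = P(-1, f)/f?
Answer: 1043447/155 ≈ 6731.9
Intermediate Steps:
P(b, u) = b/3 (P(b, u) = b*(⅓) = b/3)
g(f) = -1/(3*f) (g(f) = ((⅓)*(-1))/f = -1/(3*f))
X(k, G) = -30
y = 102 (y = 12 - 3*(-30) = 12 + 90 = 102)
39/(-465) + y/g(-22) = 39/(-465) + 102/((-⅓/(-22))) = 39*(-1/465) + 102/((-⅓*(-1/22))) = -13/155 + 102/(1/66) = -13/155 + 102*66 = -13/155 + 6732 = 1043447/155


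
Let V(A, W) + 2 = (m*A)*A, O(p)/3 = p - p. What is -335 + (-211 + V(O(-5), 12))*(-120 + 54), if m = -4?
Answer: 13723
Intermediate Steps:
O(p) = 0 (O(p) = 3*(p - p) = 3*0 = 0)
V(A, W) = -2 - 4*A**2 (V(A, W) = -2 + (-4*A)*A = -2 - 4*A**2)
-335 + (-211 + V(O(-5), 12))*(-120 + 54) = -335 + (-211 + (-2 - 4*0**2))*(-120 + 54) = -335 + (-211 + (-2 - 4*0))*(-66) = -335 + (-211 + (-2 + 0))*(-66) = -335 + (-211 - 2)*(-66) = -335 - 213*(-66) = -335 + 14058 = 13723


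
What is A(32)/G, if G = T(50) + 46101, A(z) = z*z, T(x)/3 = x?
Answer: 1024/46251 ≈ 0.022140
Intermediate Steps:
T(x) = 3*x
A(z) = z²
G = 46251 (G = 3*50 + 46101 = 150 + 46101 = 46251)
A(32)/G = 32²/46251 = 1024*(1/46251) = 1024/46251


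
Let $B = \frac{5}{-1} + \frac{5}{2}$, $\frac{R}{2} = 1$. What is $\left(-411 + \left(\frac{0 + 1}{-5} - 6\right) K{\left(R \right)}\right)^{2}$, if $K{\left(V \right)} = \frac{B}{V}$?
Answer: $\frac{2601769}{16} \approx 1.6261 \cdot 10^{5}$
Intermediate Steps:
$R = 2$ ($R = 2 \cdot 1 = 2$)
$B = - \frac{5}{2}$ ($B = 5 \left(-1\right) + 5 \cdot \frac{1}{2} = -5 + \frac{5}{2} = - \frac{5}{2} \approx -2.5$)
$K{\left(V \right)} = - \frac{5}{2 V}$
$\left(-411 + \left(\frac{0 + 1}{-5} - 6\right) K{\left(R \right)}\right)^{2} = \left(-411 + \left(\frac{0 + 1}{-5} - 6\right) \left(- \frac{5}{2 \cdot 2}\right)\right)^{2} = \left(-411 + \left(1 \left(- \frac{1}{5}\right) - 6\right) \left(\left(- \frac{5}{2}\right) \frac{1}{2}\right)\right)^{2} = \left(-411 + \left(- \frac{1}{5} - 6\right) \left(- \frac{5}{4}\right)\right)^{2} = \left(-411 - - \frac{31}{4}\right)^{2} = \left(-411 + \frac{31}{4}\right)^{2} = \left(- \frac{1613}{4}\right)^{2} = \frac{2601769}{16}$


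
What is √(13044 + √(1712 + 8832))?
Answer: 2*√(3261 + √659) ≈ 114.66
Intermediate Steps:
√(13044 + √(1712 + 8832)) = √(13044 + √10544) = √(13044 + 4*√659)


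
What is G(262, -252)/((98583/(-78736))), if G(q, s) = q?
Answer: -20628832/98583 ≈ -209.25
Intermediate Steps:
G(262, -252)/((98583/(-78736))) = 262/((98583/(-78736))) = 262/((98583*(-1/78736))) = 262/(-98583/78736) = 262*(-78736/98583) = -20628832/98583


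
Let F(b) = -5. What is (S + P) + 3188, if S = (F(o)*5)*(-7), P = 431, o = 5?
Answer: 3794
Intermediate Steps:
S = 175 (S = -5*5*(-7) = -25*(-7) = 175)
(S + P) + 3188 = (175 + 431) + 3188 = 606 + 3188 = 3794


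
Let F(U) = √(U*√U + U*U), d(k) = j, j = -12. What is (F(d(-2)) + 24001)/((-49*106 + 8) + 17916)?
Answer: 24001/12730 + √(36 - 6*I*√3)/6365 ≈ 1.8863 - 0.00013469*I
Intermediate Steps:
d(k) = -12
F(U) = √(U² + U^(3/2)) (F(U) = √(U^(3/2) + U²) = √(U² + U^(3/2)))
(F(d(-2)) + 24001)/((-49*106 + 8) + 17916) = (√((-12)² + (-12)^(3/2)) + 24001)/((-49*106 + 8) + 17916) = (√(144 - 24*I*√3) + 24001)/((-5194 + 8) + 17916) = (24001 + √(144 - 24*I*√3))/(-5186 + 17916) = (24001 + √(144 - 24*I*√3))/12730 = (24001 + √(144 - 24*I*√3))*(1/12730) = 24001/12730 + √(144 - 24*I*√3)/12730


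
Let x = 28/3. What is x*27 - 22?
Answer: 230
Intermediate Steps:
x = 28/3 (x = 28*(⅓) = 28/3 ≈ 9.3333)
x*27 - 22 = (28/3)*27 - 22 = 252 - 22 = 230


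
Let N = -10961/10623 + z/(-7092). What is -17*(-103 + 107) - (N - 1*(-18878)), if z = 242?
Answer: -237879904793/12556386 ≈ -18945.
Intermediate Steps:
N = -13384363/12556386 (N = -10961/10623 + 242/(-7092) = -10961*1/10623 + 242*(-1/7092) = -10961/10623 - 121/3546 = -13384363/12556386 ≈ -1.0659)
-17*(-103 + 107) - (N - 1*(-18878)) = -17*(-103 + 107) - (-13384363/12556386 - 1*(-18878)) = -17*4 - (-13384363/12556386 + 18878) = -68 - 1*237026070545/12556386 = -68 - 237026070545/12556386 = -237879904793/12556386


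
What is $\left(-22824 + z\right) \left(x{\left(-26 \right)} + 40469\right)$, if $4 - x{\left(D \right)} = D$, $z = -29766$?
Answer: $-2129842410$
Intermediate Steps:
$x{\left(D \right)} = 4 - D$
$\left(-22824 + z\right) \left(x{\left(-26 \right)} + 40469\right) = \left(-22824 - 29766\right) \left(\left(4 - -26\right) + 40469\right) = - 52590 \left(\left(4 + 26\right) + 40469\right) = - 52590 \left(30 + 40469\right) = \left(-52590\right) 40499 = -2129842410$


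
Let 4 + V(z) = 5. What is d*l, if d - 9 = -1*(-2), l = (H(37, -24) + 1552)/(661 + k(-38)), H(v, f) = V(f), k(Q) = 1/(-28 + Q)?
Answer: 1127478/43625 ≈ 25.845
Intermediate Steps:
V(z) = 1 (V(z) = -4 + 5 = 1)
H(v, f) = 1
l = 102498/43625 (l = (1 + 1552)/(661 + 1/(-28 - 38)) = 1553/(661 + 1/(-66)) = 1553/(661 - 1/66) = 1553/(43625/66) = 1553*(66/43625) = 102498/43625 ≈ 2.3495)
d = 11 (d = 9 - 1*(-2) = 9 + 2 = 11)
d*l = 11*(102498/43625) = 1127478/43625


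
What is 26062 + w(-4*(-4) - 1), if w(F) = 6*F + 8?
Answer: 26160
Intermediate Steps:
w(F) = 8 + 6*F
26062 + w(-4*(-4) - 1) = 26062 + (8 + 6*(-4*(-4) - 1)) = 26062 + (8 + 6*(16 - 1)) = 26062 + (8 + 6*15) = 26062 + (8 + 90) = 26062 + 98 = 26160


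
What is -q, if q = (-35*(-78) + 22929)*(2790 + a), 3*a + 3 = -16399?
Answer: 68697696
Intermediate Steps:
a = -16402/3 (a = -1 + (⅓)*(-16399) = -1 - 16399/3 = -16402/3 ≈ -5467.3)
q = -68697696 (q = (-35*(-78) + 22929)*(2790 - 16402/3) = (2730 + 22929)*(-8032/3) = 25659*(-8032/3) = -68697696)
-q = -1*(-68697696) = 68697696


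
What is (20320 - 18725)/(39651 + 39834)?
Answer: 319/15897 ≈ 0.020067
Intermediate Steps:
(20320 - 18725)/(39651 + 39834) = 1595/79485 = 1595*(1/79485) = 319/15897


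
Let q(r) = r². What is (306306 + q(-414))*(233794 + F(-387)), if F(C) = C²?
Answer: 183228812226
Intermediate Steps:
(306306 + q(-414))*(233794 + F(-387)) = (306306 + (-414)²)*(233794 + (-387)²) = (306306 + 171396)*(233794 + 149769) = 477702*383563 = 183228812226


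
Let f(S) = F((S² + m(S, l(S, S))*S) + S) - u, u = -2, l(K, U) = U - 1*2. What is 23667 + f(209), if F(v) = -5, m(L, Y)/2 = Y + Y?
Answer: 23664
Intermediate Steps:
l(K, U) = -2 + U (l(K, U) = U - 2 = -2 + U)
m(L, Y) = 4*Y (m(L, Y) = 2*(Y + Y) = 2*(2*Y) = 4*Y)
f(S) = -3 (f(S) = -5 - 1*(-2) = -5 + 2 = -3)
23667 + f(209) = 23667 - 3 = 23664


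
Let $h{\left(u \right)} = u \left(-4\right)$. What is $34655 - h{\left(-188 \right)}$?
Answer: $33903$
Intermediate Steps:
$h{\left(u \right)} = - 4 u$
$34655 - h{\left(-188 \right)} = 34655 - \left(-4\right) \left(-188\right) = 34655 - 752 = 33903$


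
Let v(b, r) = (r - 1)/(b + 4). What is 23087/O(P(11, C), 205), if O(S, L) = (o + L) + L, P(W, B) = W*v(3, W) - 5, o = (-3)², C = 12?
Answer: 23087/419 ≈ 55.100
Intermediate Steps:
v(b, r) = (-1 + r)/(4 + b)
o = 9
P(W, B) = -5 + W*(-⅐ + W/7) (P(W, B) = W*((-1 + W)/(4 + 3)) - 5 = W*((-1 + W)/7) - 5 = W*(-⅐ + W/7) - 5 = -5 + W*(-⅐ + W/7))
O(S, L) = 9 + 2*L (O(S, L) = (9 + L) + L = 9 + 2*L)
23087/O(P(11, C), 205) = 23087/(9 + 2*205) = 23087/(9 + 410) = 23087/419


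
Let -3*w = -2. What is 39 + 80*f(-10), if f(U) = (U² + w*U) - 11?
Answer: 19877/3 ≈ 6625.7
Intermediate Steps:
w = ⅔ (w = -⅓*(-2) = ⅔ ≈ 0.66667)
f(U) = -11 + U² + 2*U/3 (f(U) = (U² + 2*U/3) - 11 = -11 + U² + 2*U/3)
39 + 80*f(-10) = 39 + 80*(-11 + (-10)² + (⅔)*(-10)) = 39 + 80*(-11 + 100 - 20/3) = 39 + 80*(247/3) = 39 + 19760/3 = 19877/3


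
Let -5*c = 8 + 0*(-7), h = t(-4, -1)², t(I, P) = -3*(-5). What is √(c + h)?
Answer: √5585/5 ≈ 14.947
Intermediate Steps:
t(I, P) = 15
h = 225 (h = 15² = 225)
c = -8/5 (c = -(8 + 0*(-7))/5 = -(8 + 0)/5 = -⅕*8 = -8/5 ≈ -1.6000)
√(c + h) = √(-8/5 + 225) = √(1117/5) = √5585/5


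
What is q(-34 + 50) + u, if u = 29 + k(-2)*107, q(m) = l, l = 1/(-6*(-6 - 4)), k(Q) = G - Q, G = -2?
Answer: 1741/60 ≈ 29.017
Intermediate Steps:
k(Q) = -2 - Q
l = 1/60 (l = 1/(-6*(-10)) = 1/(-1*(-60)) = 1/60 ≈ 0.016667)
q(m) = 1/60
u = 29 (u = 29 + (-2 - 1*(-2))*107 = 29 + (-2 + 2)*107 = 29 + 0*107 = 29 + 0 = 29)
q(-34 + 50) + u = 1/60 + 29 = 1741/60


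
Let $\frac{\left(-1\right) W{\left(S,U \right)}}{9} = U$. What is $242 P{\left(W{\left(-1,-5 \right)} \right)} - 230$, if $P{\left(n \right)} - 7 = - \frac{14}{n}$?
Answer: $\frac{62492}{45} \approx 1388.7$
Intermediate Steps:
$W{\left(S,U \right)} = - 9 U$
$P{\left(n \right)} = 7 - \frac{14}{n}$
$242 P{\left(W{\left(-1,-5 \right)} \right)} - 230 = 242 \left(7 - \frac{14}{\left(-9\right) \left(-5\right)}\right) - 230 = 242 \left(7 - \frac{14}{45}\right) - 230 = 242 \cdot \frac{301}{45} - 230 = \frac{72842}{45} - 230 = \frac{62492}{45}$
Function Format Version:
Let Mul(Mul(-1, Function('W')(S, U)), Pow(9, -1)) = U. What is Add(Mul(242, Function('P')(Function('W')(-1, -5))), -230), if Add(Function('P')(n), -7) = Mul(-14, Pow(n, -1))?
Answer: Rational(62492, 45) ≈ 1388.7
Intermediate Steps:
Function('W')(S, U) = Mul(-9, U)
Function('P')(n) = Add(7, Mul(-14, Pow(n, -1)))
Add(Mul(242, Function('P')(Function('W')(-1, -5))), -230) = Add(Mul(242, Add(7, Mul(-14, Pow(Mul(-9, -5), -1)))), -230) = Add(Mul(242, Add(7, Mul(-14, Pow(45, -1)))), -230) = Add(Mul(242, Add(7, Mul(-14, Rational(1, 45)))), -230) = Add(Mul(242, Add(7, Rational(-14, 45))), -230) = Add(Mul(242, Rational(301, 45)), -230) = Add(Rational(72842, 45), -230) = Rational(62492, 45)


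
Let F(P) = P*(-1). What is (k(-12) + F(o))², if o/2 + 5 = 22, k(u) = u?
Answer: 2116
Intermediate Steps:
o = 34 (o = -10 + 2*22 = -10 + 44 = 34)
F(P) = -P
(k(-12) + F(o))² = (-12 - 1*34)² = (-12 - 34)² = (-46)² = 2116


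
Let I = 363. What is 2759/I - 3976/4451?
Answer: 10837021/1615713 ≈ 6.7073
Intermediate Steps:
2759/I - 3976/4451 = 2759/363 - 3976/4451 = 10837021/1615713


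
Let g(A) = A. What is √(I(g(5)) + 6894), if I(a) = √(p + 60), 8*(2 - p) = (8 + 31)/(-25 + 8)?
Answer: √(7969464 + 17*√288014)/34 ≈ 83.078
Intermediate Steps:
p = 311/136 (p = 2 - (8 + 31)/(8*(-25 + 8)) = 2 - 39/(8*(-17)) = 2 - 39*(-1)/(8*17) = 2 - ⅛*(-39/17) = 2 + 39/136 = 311/136 ≈ 2.2868)
I(a) = √288014/68 (I(a) = √(311/136 + 60) = √(8471/136) = √288014/68)
√(I(g(5)) + 6894) = √(√288014/68 + 6894) = √(6894 + √288014/68)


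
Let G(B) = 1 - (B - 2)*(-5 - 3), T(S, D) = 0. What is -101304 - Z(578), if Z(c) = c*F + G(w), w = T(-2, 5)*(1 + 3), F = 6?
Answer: -104757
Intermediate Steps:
w = 0 (w = 0*(1 + 3) = 0*4 = 0)
G(B) = -15 + 8*B (G(B) = 1 - (-2 + B)*(-8) = 1 - (16 - 8*B) = 1 + (-16 + 8*B) = -15 + 8*B)
Z(c) = -15 + 6*c (Z(c) = c*6 + (-15 + 8*0) = 6*c + (-15 + 0) = 6*c - 15 = -15 + 6*c)
-101304 - Z(578) = -101304 - (-15 + 6*578) = -101304 - (-15 + 3468) = -101304 - 1*3453 = -101304 - 3453 = -104757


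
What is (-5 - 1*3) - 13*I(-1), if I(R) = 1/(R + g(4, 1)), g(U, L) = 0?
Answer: 5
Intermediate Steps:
I(R) = 1/R (I(R) = 1/(R + 0) = 1/R)
(-5 - 1*3) - 13*I(-1) = (-5 - 1*3) - 13/(-1) = (-5 - 3) - 13*(-1) = -8 + 13 = 5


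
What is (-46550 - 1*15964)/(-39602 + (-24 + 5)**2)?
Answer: 62514/39241 ≈ 1.5931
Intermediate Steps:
(-46550 - 1*15964)/(-39602 + (-24 + 5)**2) = (-46550 - 15964)/(-39602 + (-19)**2) = -62514/(-39602 + 361) = -62514/(-39241) = -62514*(-1/39241) = 62514/39241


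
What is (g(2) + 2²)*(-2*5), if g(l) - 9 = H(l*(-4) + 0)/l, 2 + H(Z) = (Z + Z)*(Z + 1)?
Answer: -680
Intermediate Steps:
H(Z) = -2 + 2*Z*(1 + Z) (H(Z) = -2 + (Z + Z)*(Z + 1) = -2 + (2*Z)*(1 + Z) = -2 + 2*Z*(1 + Z))
g(l) = 9 + (-2 - 8*l + 32*l²)/l (g(l) = 9 + (-2 + 2*(l*(-4) + 0) + 2*(l*(-4) + 0)²)/l = 9 + (-2 + 2*(-4*l + 0) + 2*(-4*l + 0)²)/l = 9 + (-2 + 2*(-4*l) + 2*(-4*l)²)/l = 9 + (-2 - 8*l + 2*(16*l²))/l = 9 + (-2 - 8*l + 32*l²)/l)
(g(2) + 2²)*(-2*5) = ((1 - 2/2 + 32*2) + 2²)*(-2*5) = ((1 - 2*½ + 64) + 4)*(-10) = ((1 - 1 + 64) + 4)*(-10) = (64 + 4)*(-10) = 68*(-10) = -680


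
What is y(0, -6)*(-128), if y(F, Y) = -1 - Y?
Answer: -640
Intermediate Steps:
y(0, -6)*(-128) = (-1 - 1*(-6))*(-128) = (-1 + 6)*(-128) = 5*(-128) = -640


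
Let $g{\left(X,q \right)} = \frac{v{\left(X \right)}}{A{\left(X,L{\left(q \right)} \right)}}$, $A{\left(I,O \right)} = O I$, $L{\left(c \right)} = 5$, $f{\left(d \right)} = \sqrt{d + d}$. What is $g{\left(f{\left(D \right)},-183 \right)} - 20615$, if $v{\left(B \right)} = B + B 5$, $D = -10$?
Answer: $- \frac{103069}{5} \approx -20614.0$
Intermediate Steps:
$f{\left(d \right)} = \sqrt{2} \sqrt{d}$ ($f{\left(d \right)} = \sqrt{2 d} = \sqrt{2} \sqrt{d}$)
$A{\left(I,O \right)} = I O$
$v{\left(B \right)} = 6 B$ ($v{\left(B \right)} = B + 5 B = 6 B$)
$g{\left(X,q \right)} = \frac{6}{5}$ ($g{\left(X,q \right)} = \frac{6 X}{X 5} = \frac{6 X}{5 X} = 6 X \frac{1}{5 X} = \frac{6}{5}$)
$g{\left(f{\left(D \right)},-183 \right)} - 20615 = \frac{6}{5} - 20615 = - \frac{103069}{5}$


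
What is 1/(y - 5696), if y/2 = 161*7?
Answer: -1/3442 ≈ -0.00029053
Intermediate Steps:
y = 2254 (y = 2*(161*7) = 2*1127 = 2254)
1/(y - 5696) = 1/(2254 - 5696) = 1/(-3442) = -1/3442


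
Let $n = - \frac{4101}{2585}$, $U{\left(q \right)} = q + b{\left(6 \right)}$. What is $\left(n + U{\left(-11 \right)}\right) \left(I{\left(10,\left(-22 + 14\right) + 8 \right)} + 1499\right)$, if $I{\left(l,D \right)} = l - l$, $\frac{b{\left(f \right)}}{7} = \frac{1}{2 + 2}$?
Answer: $- \frac{167961451}{10340} \approx -16244.0$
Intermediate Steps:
$b{\left(f \right)} = \frac{7}{4}$ ($b{\left(f \right)} = \frac{7}{2 + 2} = \frac{7}{4}$)
$U{\left(q \right)} = \frac{7}{4} + q$ ($U{\left(q \right)} = q + \frac{7}{4} = \frac{7}{4} + q$)
$I{\left(l,D \right)} = 0$
$n = - \frac{4101}{2585}$ ($n = \left(-4101\right) \frac{1}{2585} = - \frac{4101}{2585} \approx -1.5865$)
$\left(n + U{\left(-11 \right)}\right) \left(I{\left(10,\left(-22 + 14\right) + 8 \right)} + 1499\right) = \left(- \frac{4101}{2585} + \left(\frac{7}{4} - 11\right)\right) \left(0 + 1499\right) = \left(- \frac{4101}{2585} - \frac{37}{4}\right) 1499 = \left(- \frac{112049}{10340}\right) 1499 = - \frac{167961451}{10340}$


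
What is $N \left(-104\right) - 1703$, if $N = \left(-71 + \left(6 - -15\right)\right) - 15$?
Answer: $5057$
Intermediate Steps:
$N = -65$ ($N = \left(-71 + \left(6 + 15\right)\right) - 15 = \left(-71 + 21\right) - 15 = -50 - 15 = -65$)
$N \left(-104\right) - 1703 = \left(-65\right) \left(-104\right) - 1703 = 6760 - 1703 = 5057$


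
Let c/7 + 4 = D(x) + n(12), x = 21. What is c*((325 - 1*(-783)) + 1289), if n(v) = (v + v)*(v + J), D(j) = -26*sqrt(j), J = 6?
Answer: 7181412 - 436254*sqrt(21) ≈ 5.1822e+6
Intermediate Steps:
n(v) = 2*v*(6 + v) (n(v) = (v + v)*(v + 6) = (2*v)*(6 + v) = 2*v*(6 + v))
c = 2996 - 182*sqrt(21) (c = -28 + 7*(-26*sqrt(21) + 2*12*(6 + 12)) = -28 + 7*(-26*sqrt(21) + 2*12*18) = -28 + 7*(-26*sqrt(21) + 432) = -28 + 7*(432 - 26*sqrt(21)) = -28 + (3024 - 182*sqrt(21)) = 2996 - 182*sqrt(21) ≈ 2162.0)
c*((325 - 1*(-783)) + 1289) = (2996 - 182*sqrt(21))*((325 - 1*(-783)) + 1289) = (2996 - 182*sqrt(21))*((325 + 783) + 1289) = (2996 - 182*sqrt(21))*(1108 + 1289) = (2996 - 182*sqrt(21))*2397 = 7181412 - 436254*sqrt(21)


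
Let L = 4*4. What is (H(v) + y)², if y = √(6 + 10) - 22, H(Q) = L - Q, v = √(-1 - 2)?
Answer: (2 + I*√3)² ≈ 1.0 + 6.9282*I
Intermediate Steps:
v = I*√3 (v = √(-3) = I*√3 ≈ 1.732*I)
L = 16
H(Q) = 16 - Q
y = -18 (y = √16 - 22 = 4 - 22 = -18)
(H(v) + y)² = ((16 - I*√3) - 18)² = (-2 - I*√3)²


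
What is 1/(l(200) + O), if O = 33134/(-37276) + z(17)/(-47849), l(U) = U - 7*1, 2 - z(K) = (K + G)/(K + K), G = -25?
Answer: 15160764254/2912550648267 ≈ 0.0052053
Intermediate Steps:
z(K) = 2 - (-25 + K)/(2*K) (z(K) = 2 - (K - 25)/(K + K) = 2 - (-25 + K)/(2*K))
l(U) = -7 + U (l(U) = U - 7 = -7 + U)
O = -13476852755/15160764254 (O = 33134/(-37276) + ((1/2)*(25 + 3*17)/17)/(-47849) = 33134*(-1/37276) + ((1/2)*(1/17)*(25 + 51))*(-1/47849) = -16567/18638 + ((1/2)*(1/17)*76)*(-1/47849) = -16567/18638 + (38/17)*(-1/47849) = -16567/18638 - 38/813433 = -13476852755/15160764254 ≈ -0.88893)
1/(l(200) + O) = 1/((-7 + 200) - 13476852755/15160764254) = 1/(193 - 13476852755/15160764254) = 1/(2912550648267/15160764254) = 15160764254/2912550648267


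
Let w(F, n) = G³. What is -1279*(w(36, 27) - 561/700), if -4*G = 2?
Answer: 1658863/1400 ≈ 1184.9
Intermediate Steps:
G = -½ (G = -¼*2 = -½ ≈ -0.50000)
w(F, n) = -⅛ (w(F, n) = (-½)³ = -⅛)
-1279*(w(36, 27) - 561/700) = -1279*(-⅛ - 561/700) = -1279*(-1297/1400) = 1658863/1400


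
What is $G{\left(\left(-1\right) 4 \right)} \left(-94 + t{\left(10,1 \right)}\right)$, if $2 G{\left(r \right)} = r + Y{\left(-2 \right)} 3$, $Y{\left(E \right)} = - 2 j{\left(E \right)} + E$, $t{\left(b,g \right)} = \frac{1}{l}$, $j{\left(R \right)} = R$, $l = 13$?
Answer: $- \frac{1221}{13} \approx -93.923$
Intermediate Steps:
$t{\left(b,g \right)} = \frac{1}{13}$
$Y{\left(E \right)} = - E$ ($Y{\left(E \right)} = - 2 E + E = - E$)
$G{\left(r \right)} = 3 + \frac{r}{2}$ ($G{\left(r \right)} = \frac{r + \left(-1\right) \left(-2\right) 3}{2} = \frac{r + 2 \cdot 3}{2} = \frac{r + 6}{2} = \frac{6 + r}{2} = 3 + \frac{r}{2}$)
$G{\left(\left(-1\right) 4 \right)} \left(-94 + t{\left(10,1 \right)}\right) = \left(3 + \frac{\left(-1\right) 4}{2}\right) \left(-94 + \frac{1}{13}\right) = \left(3 + \frac{1}{2} \left(-4\right)\right) \left(- \frac{1221}{13}\right) = \left(3 - 2\right) \left(- \frac{1221}{13}\right) = 1 \left(- \frac{1221}{13}\right) = - \frac{1221}{13}$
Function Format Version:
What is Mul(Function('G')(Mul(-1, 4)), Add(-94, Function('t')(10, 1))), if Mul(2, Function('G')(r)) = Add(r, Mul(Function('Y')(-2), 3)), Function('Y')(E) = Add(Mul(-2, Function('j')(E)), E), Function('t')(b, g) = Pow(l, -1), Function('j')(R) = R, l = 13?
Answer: Rational(-1221, 13) ≈ -93.923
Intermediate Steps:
Function('t')(b, g) = Rational(1, 13) (Function('t')(b, g) = Pow(13, -1) = Rational(1, 13))
Function('Y')(E) = Mul(-1, E) (Function('Y')(E) = Add(Mul(-2, E), E) = Mul(-1, E))
Function('G')(r) = Add(3, Mul(Rational(1, 2), r)) (Function('G')(r) = Mul(Rational(1, 2), Add(r, Mul(Mul(-1, -2), 3))) = Mul(Rational(1, 2), Add(r, Mul(2, 3))) = Mul(Rational(1, 2), Add(r, 6)) = Mul(Rational(1, 2), Add(6, r)) = Add(3, Mul(Rational(1, 2), r)))
Mul(Function('G')(Mul(-1, 4)), Add(-94, Function('t')(10, 1))) = Mul(Add(3, Mul(Rational(1, 2), Mul(-1, 4))), Add(-94, Rational(1, 13))) = Mul(Add(3, Mul(Rational(1, 2), -4)), Rational(-1221, 13)) = Mul(Add(3, -2), Rational(-1221, 13)) = Mul(1, Rational(-1221, 13)) = Rational(-1221, 13)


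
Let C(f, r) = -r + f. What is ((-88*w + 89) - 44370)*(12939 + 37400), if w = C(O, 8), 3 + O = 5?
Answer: -2202482267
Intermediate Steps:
O = 2 (O = -3 + 5 = 2)
C(f, r) = f - r
w = -6 (w = 2 - 1*8 = 2 - 8 = -6)
((-88*w + 89) - 44370)*(12939 + 37400) = ((-88*(-6) + 89) - 44370)*(12939 + 37400) = ((528 + 89) - 44370)*50339 = (617 - 44370)*50339 = -43753*50339 = -2202482267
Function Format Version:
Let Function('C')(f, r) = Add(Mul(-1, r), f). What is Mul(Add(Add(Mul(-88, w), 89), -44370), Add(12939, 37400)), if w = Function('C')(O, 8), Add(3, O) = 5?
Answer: -2202482267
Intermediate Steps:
O = 2 (O = Add(-3, 5) = 2)
Function('C')(f, r) = Add(f, Mul(-1, r))
w = -6 (w = Add(2, Mul(-1, 8)) = Add(2, -8) = -6)
Mul(Add(Add(Mul(-88, w), 89), -44370), Add(12939, 37400)) = Mul(Add(Add(Mul(-88, -6), 89), -44370), Add(12939, 37400)) = Mul(Add(Add(528, 89), -44370), 50339) = Mul(Add(617, -44370), 50339) = Mul(-43753, 50339) = -2202482267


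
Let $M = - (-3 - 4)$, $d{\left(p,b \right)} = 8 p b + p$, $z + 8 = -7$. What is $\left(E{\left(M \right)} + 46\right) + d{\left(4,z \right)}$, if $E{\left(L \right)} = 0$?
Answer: $-430$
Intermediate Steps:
$z = -15$ ($z = -8 - 7 = -15$)
$d{\left(p,b \right)} = p + 8 b p$ ($d{\left(p,b \right)} = 8 b p + p = p + 8 b p$)
$M = 7$ ($M = \left(-1\right) \left(-7\right) = 7$)
$\left(E{\left(M \right)} + 46\right) + d{\left(4,z \right)} = \left(0 + 46\right) + 4 \left(1 + 8 \left(-15\right)\right) = 46 + 4 \left(1 - 120\right) = 46 + 4 \left(-119\right) = 46 - 476 = -430$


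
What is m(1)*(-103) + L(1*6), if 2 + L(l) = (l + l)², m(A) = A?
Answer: 39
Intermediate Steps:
L(l) = -2 + 4*l² (L(l) = -2 + (l + l)² = -2 + (2*l)² = -2 + 4*l²)
m(1)*(-103) + L(1*6) = 1*(-103) + (-2 + 4*(1*6)²) = -103 + (-2 + 4*6²) = -103 + (-2 + 4*36) = -103 + (-2 + 144) = -103 + 142 = 39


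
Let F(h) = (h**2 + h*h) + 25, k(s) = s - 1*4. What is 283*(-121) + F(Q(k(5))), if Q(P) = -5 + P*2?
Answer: -34200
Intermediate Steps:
k(s) = -4 + s (k(s) = s - 4 = -4 + s)
Q(P) = -5 + 2*P
F(h) = 25 + 2*h**2 (F(h) = (h**2 + h**2) + 25 = 2*h**2 + 25 = 25 + 2*h**2)
283*(-121) + F(Q(k(5))) = 283*(-121) + (25 + 2*(-5 + 2*(-4 + 5))**2) = -34243 + (25 + 2*(-5 + 2*1)**2) = -34243 + (25 + 2*(-5 + 2)**2) = -34243 + (25 + 2*(-3)**2) = -34243 + (25 + 2*9) = -34243 + (25 + 18) = -34243 + 43 = -34200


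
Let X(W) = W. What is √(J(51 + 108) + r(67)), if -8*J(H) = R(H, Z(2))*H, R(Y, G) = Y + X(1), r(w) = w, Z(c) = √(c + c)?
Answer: I*√3113 ≈ 55.794*I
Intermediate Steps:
Z(c) = √2*√c (Z(c) = √(2*c) = √2*√c)
R(Y, G) = 1 + Y (R(Y, G) = Y + 1 = 1 + Y)
J(H) = -H*(1 + H)/8 (J(H) = -(1 + H)*H/8 = -H*(1 + H)/8)
√(J(51 + 108) + r(67)) = √(-(51 + 108)*(1 + (51 + 108))/8 + 67) = √(-⅛*159*(1 + 159) + 67) = √(-⅛*159*160 + 67) = √(-3180 + 67) = √(-3113) = I*√3113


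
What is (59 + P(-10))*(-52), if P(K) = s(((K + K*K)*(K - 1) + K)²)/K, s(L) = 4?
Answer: -15236/5 ≈ -3047.2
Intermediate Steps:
P(K) = 4/K
(59 + P(-10))*(-52) = (59 + 4/(-10))*(-52) = (59 + 4*(-⅒))*(-52) = (59 - ⅖)*(-52) = (293/5)*(-52) = -15236/5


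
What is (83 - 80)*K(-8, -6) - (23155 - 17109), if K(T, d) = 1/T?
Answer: -48371/8 ≈ -6046.4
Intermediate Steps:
(83 - 80)*K(-8, -6) - (23155 - 17109) = (83 - 80)/(-8) - (23155 - 17109) = 3*(-⅛) - 1*6046 = -3/8 - 6046 = -48371/8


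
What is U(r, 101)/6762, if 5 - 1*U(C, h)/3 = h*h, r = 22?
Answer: -5098/1127 ≈ -4.5235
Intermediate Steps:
U(C, h) = 15 - 3*h² (U(C, h) = 15 - 3*h*h = 15 - 3*h²)
U(r, 101)/6762 = (15 - 3*101²)/6762 = (15 - 3*10201)*(1/6762) = (15 - 30603)*(1/6762) = -30588*1/6762 = -5098/1127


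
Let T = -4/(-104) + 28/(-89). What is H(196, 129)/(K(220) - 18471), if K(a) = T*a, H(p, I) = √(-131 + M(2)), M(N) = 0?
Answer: -1157*I*√131/21441237 ≈ -0.00061762*I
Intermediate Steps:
H(p, I) = I*√131 (H(p, I) = √(-131 + 0) = √(-131) = I*√131)
T = -639/2314 (T = -4*(-1/104) + 28*(-1/89) = 1/26 - 28/89 = -639/2314 ≈ -0.27614)
K(a) = -639*a/2314
H(196, 129)/(K(220) - 18471) = (I*√131)/(-639/2314*220 - 18471) = (I*√131)/(-70290/1157 - 18471) = (I*√131)/(-21441237/1157) = (I*√131)*(-1157/21441237) = -1157*I*√131/21441237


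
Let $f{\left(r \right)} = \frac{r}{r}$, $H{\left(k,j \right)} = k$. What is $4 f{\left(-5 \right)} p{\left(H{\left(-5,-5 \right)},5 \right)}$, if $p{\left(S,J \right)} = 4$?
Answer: $16$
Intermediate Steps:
$f{\left(r \right)} = 1$
$4 f{\left(-5 \right)} p{\left(H{\left(-5,-5 \right)},5 \right)} = 4 \cdot 1 \cdot 4 = 4 \cdot 4 = 16$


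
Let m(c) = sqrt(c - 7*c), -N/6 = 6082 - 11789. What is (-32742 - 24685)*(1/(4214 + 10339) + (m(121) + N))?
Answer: -28617242413129/14553 - 631697*I*sqrt(6) ≈ -1.9664e+9 - 1.5473e+6*I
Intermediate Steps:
N = 34242 (N = -6*(6082 - 11789) = -6*(-5707) = 34242)
m(c) = sqrt(6)*sqrt(-c) (m(c) = sqrt(-6*c) = sqrt(6)*sqrt(-c))
(-32742 - 24685)*(1/(4214 + 10339) + (m(121) + N)) = (-32742 - 24685)*(1/(4214 + 10339) + (sqrt(6)*sqrt(-1*121) + 34242)) = -57427*(1/14553 + (sqrt(6)*sqrt(-121) + 34242)) = -57427*(1/14553 + (sqrt(6)*(11*I) + 34242)) = -57427*(1/14553 + (11*I*sqrt(6) + 34242)) = -57427*(1/14553 + (34242 + 11*I*sqrt(6))) = -57427*(498323827/14553 + 11*I*sqrt(6)) = -28617242413129/14553 - 631697*I*sqrt(6)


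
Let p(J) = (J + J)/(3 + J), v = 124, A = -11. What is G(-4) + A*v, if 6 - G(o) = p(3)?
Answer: -1359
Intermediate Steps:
p(J) = 2*J/(3 + J) (p(J) = (2*J)/(3 + J) = 2*J/(3 + J))
G(o) = 5 (G(o) = 6 - 2*3/(3 + 3) = 6 - 2*3/6 = 6 - 1*1 = 6 - 1 = 5)
G(-4) + A*v = 5 - 11*124 = 5 - 1364 = -1359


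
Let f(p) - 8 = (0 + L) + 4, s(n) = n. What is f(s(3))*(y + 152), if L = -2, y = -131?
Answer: 210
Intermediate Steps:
f(p) = 10 (f(p) = 8 + ((0 - 2) + 4) = 8 + (-2 + 4) = 8 + 2 = 10)
f(s(3))*(y + 152) = 10*(-131 + 152) = 10*21 = 210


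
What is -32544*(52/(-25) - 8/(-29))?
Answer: 42567552/725 ≈ 58714.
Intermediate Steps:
-32544*(52/(-25) - 8/(-29)) = -32544*(52*(-1/25) - 8*(-1/29)) = -32544*(-52/25 + 8/29) = -32544*(-1308/725) = 42567552/725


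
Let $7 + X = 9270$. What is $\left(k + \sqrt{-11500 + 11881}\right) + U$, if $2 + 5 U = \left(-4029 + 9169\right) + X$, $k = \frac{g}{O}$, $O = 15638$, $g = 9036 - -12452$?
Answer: $\frac{112655139}{39095} + \sqrt{381} \approx 2901.1$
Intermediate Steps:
$X = 9263$ ($X = -7 + 9270 = 9263$)
$g = 21488$ ($g = 9036 + 12452 = 21488$)
$k = \frac{10744}{7819}$ ($k = \frac{21488}{15638} = 21488 \cdot \frac{1}{15638} = \frac{10744}{7819} \approx 1.3741$)
$U = \frac{14401}{5}$ ($U = - \frac{2}{5} + \frac{\left(-4029 + 9169\right) + 9263}{5} = - \frac{2}{5} + \frac{5140 + 9263}{5} = - \frac{2}{5} + \frac{1}{5} \cdot 14403 = - \frac{2}{5} + \frac{14403}{5} = \frac{14401}{5} \approx 2880.2$)
$\left(k + \sqrt{-11500 + 11881}\right) + U = \left(\frac{10744}{7819} + \sqrt{-11500 + 11881}\right) + \frac{14401}{5} = \left(\frac{10744}{7819} + \sqrt{381}\right) + \frac{14401}{5} = \frac{112655139}{39095} + \sqrt{381}$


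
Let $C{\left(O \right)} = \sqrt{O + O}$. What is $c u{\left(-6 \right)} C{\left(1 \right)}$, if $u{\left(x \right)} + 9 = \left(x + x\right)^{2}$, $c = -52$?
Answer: $- 7020 \sqrt{2} \approx -9927.8$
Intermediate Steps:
$C{\left(O \right)} = \sqrt{2} \sqrt{O}$ ($C{\left(O \right)} = \sqrt{2 O} = \sqrt{2} \sqrt{O}$)
$u{\left(x \right)} = -9 + 4 x^{2}$ ($u{\left(x \right)} = -9 + \left(x + x\right)^{2} = -9 + \left(2 x\right)^{2} = -9 + 4 x^{2}$)
$c u{\left(-6 \right)} C{\left(1 \right)} = - 52 \left(-9 + 4 \left(-6\right)^{2}\right) \sqrt{2} \sqrt{1} = - 52 \left(-9 + 4 \cdot 36\right) \sqrt{2} \cdot 1 = - 52 \left(-9 + 144\right) \sqrt{2} = \left(-52\right) 135 \sqrt{2} = - 7020 \sqrt{2}$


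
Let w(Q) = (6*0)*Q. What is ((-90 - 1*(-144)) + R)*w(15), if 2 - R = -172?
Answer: 0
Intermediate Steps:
R = 174 (R = 2 - 1*(-172) = 2 + 172 = 174)
w(Q) = 0 (w(Q) = 0*Q = 0)
((-90 - 1*(-144)) + R)*w(15) = ((-90 - 1*(-144)) + 174)*0 = ((-90 + 144) + 174)*0 = (54 + 174)*0 = 228*0 = 0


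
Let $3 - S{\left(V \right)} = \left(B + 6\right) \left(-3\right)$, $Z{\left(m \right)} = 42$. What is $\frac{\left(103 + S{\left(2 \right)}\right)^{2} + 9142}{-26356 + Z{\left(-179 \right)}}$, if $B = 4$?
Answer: $- \frac{13819}{13157} \approx -1.0503$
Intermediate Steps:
$S{\left(V \right)} = 33$ ($S{\left(V \right)} = 3 - \left(4 + 6\right) \left(-3\right) = 3 - 10 \left(-3\right) = 3 - -30 = 3 + 30 = 33$)
$\frac{\left(103 + S{\left(2 \right)}\right)^{2} + 9142}{-26356 + Z{\left(-179 \right)}} = \frac{\left(103 + 33\right)^{2} + 9142}{-26356 + 42} = \frac{136^{2} + 9142}{-26314} = \left(18496 + 9142\right) \left(- \frac{1}{26314}\right) = 27638 \left(- \frac{1}{26314}\right) = - \frac{13819}{13157}$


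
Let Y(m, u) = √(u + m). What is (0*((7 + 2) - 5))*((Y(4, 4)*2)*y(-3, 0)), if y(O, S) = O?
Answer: 0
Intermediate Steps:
Y(m, u) = √(m + u)
(0*((7 + 2) - 5))*((Y(4, 4)*2)*y(-3, 0)) = (0*((7 + 2) - 5))*((√(4 + 4)*2)*(-3)) = (0*(9 - 5))*((√8*2)*(-3)) = (0*4)*(((2*√2)*2)*(-3)) = 0*((4*√2)*(-3)) = 0*(-12*√2) = 0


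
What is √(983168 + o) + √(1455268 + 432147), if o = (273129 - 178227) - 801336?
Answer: √276734 + √1887415 ≈ 1899.9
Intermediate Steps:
o = -706434 (o = 94902 - 801336 = -706434)
√(983168 + o) + √(1455268 + 432147) = √(983168 - 706434) + √(1455268 + 432147) = √276734 + √1887415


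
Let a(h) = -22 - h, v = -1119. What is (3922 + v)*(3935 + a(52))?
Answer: 10822383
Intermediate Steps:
(3922 + v)*(3935 + a(52)) = (3922 - 1119)*(3935 + (-22 - 1*52)) = 2803*(3935 + (-22 - 52)) = 2803*(3935 - 74) = 2803*3861 = 10822383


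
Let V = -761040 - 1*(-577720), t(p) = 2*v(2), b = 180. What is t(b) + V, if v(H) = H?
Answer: -183316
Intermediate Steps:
t(p) = 4 (t(p) = 2*2 = 4)
V = -183320 (V = -761040 + 577720 = -183320)
t(b) + V = 4 - 183320 = -183316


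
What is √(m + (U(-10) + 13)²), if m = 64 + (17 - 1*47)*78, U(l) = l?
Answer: I*√2267 ≈ 47.613*I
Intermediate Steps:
m = -2276 (m = 64 + (17 - 47)*78 = 64 - 30*78 = 64 - 2340 = -2276)
√(m + (U(-10) + 13)²) = √(-2276 + (-10 + 13)²) = √(-2276 + 3²) = √(-2276 + 9) = √(-2267) = I*√2267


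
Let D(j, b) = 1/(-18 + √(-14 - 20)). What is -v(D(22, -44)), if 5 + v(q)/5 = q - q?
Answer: 25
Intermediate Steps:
D(j, b) = 1/(-18 + I*√34) (D(j, b) = 1/(-18 + √(-34)) = 1/(-18 + I*√34))
v(q) = -25 (v(q) = -25 + 5*(q - q) = -25 + 5*0 = -25 + 0 = -25)
-v(D(22, -44)) = -1*(-25) = 25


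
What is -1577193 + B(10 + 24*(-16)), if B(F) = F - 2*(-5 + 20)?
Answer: -1577597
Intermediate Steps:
B(F) = -30 + F (B(F) = F - 2*15 = F - 30 = -30 + F)
-1577193 + B(10 + 24*(-16)) = -1577193 + (-30 + (10 + 24*(-16))) = -1577193 + (-30 + (10 - 384)) = -1577193 + (-30 - 374) = -1577193 - 404 = -1577597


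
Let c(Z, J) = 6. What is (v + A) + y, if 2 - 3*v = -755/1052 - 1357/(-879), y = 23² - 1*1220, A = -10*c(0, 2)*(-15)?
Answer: 580877413/2774124 ≈ 209.39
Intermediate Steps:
A = 900 (A = -10*6*(-15) = -60*(-15) = 900)
y = -691 (y = 529 - 1220 = -691)
v = 1085497/2774124 (v = ⅔ - (-755/1052 - 1357/(-879))/3 = ⅔ - (-755*1/1052 - 1357*(-1/879))/3 = ⅔ - (-755/1052 + 1357/879)/3 = ⅔ - ⅓*763919/924708 = ⅔ - 763919/2774124 = 1085497/2774124 ≈ 0.39129)
(v + A) + y = (1085497/2774124 + 900) - 691 = 2497797097/2774124 - 691 = 580877413/2774124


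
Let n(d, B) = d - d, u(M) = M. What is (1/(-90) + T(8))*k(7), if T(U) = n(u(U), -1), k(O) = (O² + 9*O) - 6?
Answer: -53/45 ≈ -1.1778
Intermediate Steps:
k(O) = -6 + O² + 9*O
n(d, B) = 0
T(U) = 0
(1/(-90) + T(8))*k(7) = (1/(-90) + 0)*(-6 + 7² + 9*7) = (-1/90 + 0)*(-6 + 49 + 63) = -1/90*106 = -53/45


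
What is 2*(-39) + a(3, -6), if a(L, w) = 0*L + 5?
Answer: -73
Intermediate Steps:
a(L, w) = 5 (a(L, w) = 0 + 5 = 5)
2*(-39) + a(3, -6) = 2*(-39) + 5 = -78 + 5 = -73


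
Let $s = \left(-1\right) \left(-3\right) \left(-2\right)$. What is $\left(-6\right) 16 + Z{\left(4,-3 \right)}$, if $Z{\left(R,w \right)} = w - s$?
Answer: $-93$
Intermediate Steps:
$s = -6$ ($s = 3 \left(-2\right) = -6$)
$Z{\left(R,w \right)} = 6 + w$ ($Z{\left(R,w \right)} = w - -6 = w + 6 = 6 + w$)
$\left(-6\right) 16 + Z{\left(4,-3 \right)} = \left(-6\right) 16 + \left(6 - 3\right) = -96 + 3 = -93$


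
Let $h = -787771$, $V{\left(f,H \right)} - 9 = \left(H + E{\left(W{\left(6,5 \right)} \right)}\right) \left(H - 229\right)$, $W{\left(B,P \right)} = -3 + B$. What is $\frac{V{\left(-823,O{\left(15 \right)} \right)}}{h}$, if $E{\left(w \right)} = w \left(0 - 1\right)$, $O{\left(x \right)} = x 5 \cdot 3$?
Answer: $\frac{879}{787771} \approx 0.0011158$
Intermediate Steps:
$O{\left(x \right)} = 15 x$ ($O{\left(x \right)} = 5 x 3 = 15 x$)
$E{\left(w \right)} = - w$ ($E{\left(w \right)} = w \left(-1\right) = - w$)
$V{\left(f,H \right)} = 9 + \left(-229 + H\right) \left(-3 + H\right)$ ($V{\left(f,H \right)} = 9 + \left(H - \left(-3 + 6\right)\right) \left(H - 229\right) = 9 + \left(H - 3\right) \left(-229 + H\right) = 9 + \left(-3 + H\right) \left(-229 + H\right) = 9 + \left(-229 + H\right) \left(-3 + H\right)$)
$\frac{V{\left(-823,O{\left(15 \right)} \right)}}{h} = \frac{696 + \left(15 \cdot 15\right)^{2} - 232 \cdot 15 \cdot 15}{-787771} = \left(696 + 225^{2} - 52200\right) \left(- \frac{1}{787771}\right) = \left(696 + 50625 - 52200\right) \left(- \frac{1}{787771}\right) = \left(-879\right) \left(- \frac{1}{787771}\right) = \frac{879}{787771}$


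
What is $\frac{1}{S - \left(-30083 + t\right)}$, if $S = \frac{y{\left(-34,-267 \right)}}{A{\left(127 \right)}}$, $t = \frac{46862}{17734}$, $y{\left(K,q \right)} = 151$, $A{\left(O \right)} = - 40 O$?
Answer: $\frac{45044360}{1354949113483} \approx 3.3244 \cdot 10^{-5}$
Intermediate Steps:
$t = \frac{23431}{8867}$ ($t = 46862 \cdot \frac{1}{17734} = \frac{23431}{8867} \approx 2.6425$)
$S = - \frac{151}{5080}$ ($S = \frac{151}{\left(-40\right) 127} = \frac{151}{-5080} = 151 \left(- \frac{1}{5080}\right) = - \frac{151}{5080} \approx -0.029724$)
$\frac{1}{S - \left(-30083 + t\right)} = \frac{1}{- \frac{151}{5080} + \left(30083 - \frac{23431}{8867}\right)} = \frac{1}{- \frac{151}{5080} + \frac{266722530}{8867}} = \frac{1}{\frac{1354949113483}{45044360}} = \frac{45044360}{1354949113483}$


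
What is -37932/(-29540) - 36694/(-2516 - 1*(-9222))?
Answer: -14813728/3537415 ≈ -4.1877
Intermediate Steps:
-37932/(-29540) - 36694/(-2516 - 1*(-9222)) = -37932*(-1/29540) - 36694/(-2516 + 9222) = 9483/7385 - 36694/6706 = 9483/7385 - 36694*1/6706 = 9483/7385 - 2621/479 = -14813728/3537415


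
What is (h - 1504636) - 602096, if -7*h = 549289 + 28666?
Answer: -2189297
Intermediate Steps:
h = -82565 (h = -(549289 + 28666)/7 = -1/7*577955 = -82565)
(h - 1504636) - 602096 = (-82565 - 1504636) - 602096 = -1587201 - 602096 = -2189297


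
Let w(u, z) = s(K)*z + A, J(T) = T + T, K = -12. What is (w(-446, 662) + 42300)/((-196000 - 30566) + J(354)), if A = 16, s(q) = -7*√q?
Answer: -21158/112929 + 4634*I*√3/112929 ≈ -0.18736 + 0.071074*I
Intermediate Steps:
J(T) = 2*T
w(u, z) = 16 - 14*I*z*√3 (w(u, z) = (-14*I*√3)*z + 16 = -14*I*z*√3 + 16 = 16 - 14*I*z*√3)
(w(-446, 662) + 42300)/((-196000 - 30566) + J(354)) = ((16 - 14*I*662*√3) + 42300)/((-196000 - 30566) + 2*354) = ((16 - 9268*I*√3) + 42300)/(-226566 + 708) = (42316 - 9268*I*√3)/(-225858) = (42316 - 9268*I*√3)*(-1/225858) = -21158/112929 + 4634*I*√3/112929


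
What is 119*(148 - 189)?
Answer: -4879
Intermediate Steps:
119*(148 - 189) = 119*(-41) = -4879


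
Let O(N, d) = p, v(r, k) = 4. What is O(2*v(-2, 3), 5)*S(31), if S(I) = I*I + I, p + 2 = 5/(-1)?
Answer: -6944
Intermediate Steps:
p = -7 (p = -2 + 5/(-1) = -2 + 5*(-1) = -2 - 5 = -7)
S(I) = I + I**2 (S(I) = I**2 + I = I + I**2)
O(N, d) = -7
O(2*v(-2, 3), 5)*S(31) = -217*(1 + 31) = -217*32 = -7*992 = -6944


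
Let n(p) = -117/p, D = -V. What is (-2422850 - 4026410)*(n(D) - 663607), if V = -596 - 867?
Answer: 6261310234803080/1463 ≈ 4.2798e+12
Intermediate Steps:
V = -1463
D = 1463 (D = -1*(-1463) = 1463)
(-2422850 - 4026410)*(n(D) - 663607) = (-2422850 - 4026410)*(-117/1463 - 663607) = -6449260*(-117*1/1463 - 663607) = -6449260*(-117/1463 - 663607) = -6449260*(-970857158/1463) = 6261310234803080/1463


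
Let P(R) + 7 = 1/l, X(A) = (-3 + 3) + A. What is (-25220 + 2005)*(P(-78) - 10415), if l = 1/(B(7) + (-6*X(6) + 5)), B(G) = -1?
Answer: 242689610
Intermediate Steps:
X(A) = A (X(A) = 0 + A = A)
l = -1/32 (l = 1/(-1 + (-6*6 + 5)) = 1/(-1 + (-36 + 5)) = 1/(-1 - 31) = 1/(-32) = -1/32 ≈ -0.031250)
P(R) = -39 (P(R) = -7 + 1/(-1/32) = -7 - 32 = -39)
(-25220 + 2005)*(P(-78) - 10415) = (-25220 + 2005)*(-39 - 10415) = -23215*(-10454) = 242689610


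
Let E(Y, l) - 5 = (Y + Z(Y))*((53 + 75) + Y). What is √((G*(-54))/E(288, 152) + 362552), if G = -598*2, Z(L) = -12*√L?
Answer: √(362552 + 64584/(119813 - 59904*√2)) ≈ 602.12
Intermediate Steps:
E(Y, l) = 5 + (128 + Y)*(Y - 12*√Y) (E(Y, l) = 5 + (Y - 12*√Y)*((53 + 75) + Y) = 5 + (Y - 12*√Y)*(128 + Y) = 5 + (128 + Y)*(Y - 12*√Y))
G = -1196
√((G*(-54))/E(288, 152) + 362552) = √((-1196*(-54))/(5 + 288² - 18432*√2 - 41472*√2 + 128*288) + 362552) = √(64584/(5 + 82944 - 18432*√2 - 41472*√2 + 36864) + 362552) = √(64584/(119813 - 59904*√2) + 362552) = √(362552 + 64584/(119813 - 59904*√2))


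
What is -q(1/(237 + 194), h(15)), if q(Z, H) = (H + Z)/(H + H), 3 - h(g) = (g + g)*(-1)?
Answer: -7112/14223 ≈ -0.50004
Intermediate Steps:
h(g) = 3 + 2*g (h(g) = 3 - (g + g)*(-1) = 3 - 2*g*(-1) = 3 - (-2)*g = 3 + 2*g)
q(Z, H) = (H + Z)/(2*H) (q(Z, H) = (H + Z)/((2*H)) = (H + Z)*(1/(2*H)) = (H + Z)/(2*H))
-q(1/(237 + 194), h(15)) = -((3 + 2*15) + 1/(237 + 194))/(2*(3 + 2*15)) = -((3 + 30) + 1/431)/(2*(3 + 30)) = -(33 + 1/431)/(2*33) = -14224/(2*33*431) = -1*7112/14223 = -7112/14223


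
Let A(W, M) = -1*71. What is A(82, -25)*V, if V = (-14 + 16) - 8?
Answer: 426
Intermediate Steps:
A(W, M) = -71
V = -6 (V = 2 - 8 = -6)
A(82, -25)*V = -71*(-6) = 426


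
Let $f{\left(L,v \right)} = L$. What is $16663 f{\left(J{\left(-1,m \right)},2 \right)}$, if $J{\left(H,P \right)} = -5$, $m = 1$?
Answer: $-83315$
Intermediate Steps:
$16663 f{\left(J{\left(-1,m \right)},2 \right)} = 16663 \left(-5\right) = -83315$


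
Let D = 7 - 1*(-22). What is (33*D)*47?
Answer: 44979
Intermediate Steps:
D = 29 (D = 7 + 22 = 29)
(33*D)*47 = (33*29)*47 = 957*47 = 44979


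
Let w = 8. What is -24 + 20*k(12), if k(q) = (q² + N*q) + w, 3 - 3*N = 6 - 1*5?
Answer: 3176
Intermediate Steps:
N = ⅔ (N = 1 - (6 - 1*5)/3 = 1 - (6 - 5)/3 = 1 - ⅓*1 = 1 - ⅓ = ⅔ ≈ 0.66667)
k(q) = 8 + q² + 2*q/3 (k(q) = (q² + 2*q/3) + 8 = 8 + q² + 2*q/3)
-24 + 20*k(12) = -24 + 20*(8 + 12² + (⅔)*12) = -24 + 20*(8 + 144 + 8) = -24 + 20*160 = -24 + 3200 = 3176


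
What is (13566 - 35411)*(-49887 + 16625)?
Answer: 726608390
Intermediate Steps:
(13566 - 35411)*(-49887 + 16625) = -21845*(-33262) = 726608390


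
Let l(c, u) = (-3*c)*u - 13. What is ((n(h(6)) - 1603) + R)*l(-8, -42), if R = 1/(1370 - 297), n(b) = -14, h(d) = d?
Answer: 1771475840/1073 ≈ 1.6510e+6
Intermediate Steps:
l(c, u) = -13 - 3*c*u (l(c, u) = -3*c*u - 13 = -13 - 3*c*u)
R = 1/1073 ≈ 0.00093197
((n(h(6)) - 1603) + R)*l(-8, -42) = ((-14 - 1603) + 1/1073)*(-13 - 3*(-8)*(-42)) = (-1617 + 1/1073)*(-13 - 1008) = -1735040/1073*(-1021) = 1771475840/1073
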